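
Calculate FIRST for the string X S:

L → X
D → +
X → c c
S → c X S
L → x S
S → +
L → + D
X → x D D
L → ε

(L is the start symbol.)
{ 'c', 'x' }

FIRST sets of the non-terminals involved (from the grammar, by fixed-point iteration):
  FIRST(X) = { 'c', 'x' }

To compute FIRST(X S), process the symbols left to right:
Symbol X is a non-terminal. Add FIRST(X) \ {ε} = { 'c', 'x' }
X is not nullable (ε ∉ FIRST(X)), so stop here.
FIRST(X S) = { 'c', 'x' }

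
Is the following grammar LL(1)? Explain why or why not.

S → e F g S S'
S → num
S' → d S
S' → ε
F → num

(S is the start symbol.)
No. Predict set conflict for S': { 'd' }

A grammar is LL(1) if for each non-terminal N with multiple productions, the predict sets of those productions are pairwise disjoint, where PREDICT(N → α) = (FIRST(α) \ {ε}) ∪ (FOLLOW(N) if α ⇒* ε).

Relevant sets:
  FOLLOW(S') = { $, 'd' }

For S:
  PREDICT(S → e F g S S') = { 'e' }
  PREDICT(S → num) = { 'num' }
For S':
  PREDICT(S' → d S) = { 'd' }
  PREDICT(S' → ε) = { $, 'd' }
F has a single production, so nothing to check there.

Conflict found: Predict set conflict for S': { 'd' }
The grammar is NOT LL(1).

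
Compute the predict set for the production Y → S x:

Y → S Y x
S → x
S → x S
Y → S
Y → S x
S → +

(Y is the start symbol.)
{ '+', 'x' }

PREDICT(Y → S x) = (FIRST(RHS) \ {ε}) ∪ (FOLLOW(Y) if ε ∈ FIRST(RHS), i.e. RHS ⇒* ε)
FIRST(S) = { '+', 'x' }
FIRST(S x) = { '+', 'x' }
ε ∉ FIRST(S x), so FOLLOW(Y) is not added.
PREDICT(Y → S x) = { '+', 'x' }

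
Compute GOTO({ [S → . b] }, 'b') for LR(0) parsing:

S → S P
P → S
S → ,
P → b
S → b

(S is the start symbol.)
{ [S → b .] }

GOTO(I, 'b') = CLOSURE({ [A → αX.β] : [A → α.Xβ] ∈ I, X = 'b' })

Items with dot before 'b', with the dot advanced:
  [S → . b] → [S → b .]
Closure adds nothing (no advanced item has the dot before a non-terminal).

GOTO = { [S → b .] }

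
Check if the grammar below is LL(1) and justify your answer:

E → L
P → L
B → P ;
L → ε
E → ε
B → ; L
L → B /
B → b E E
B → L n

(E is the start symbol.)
No. Predict set conflict for E: { $, '/', ';', 'b', 'n' }

A grammar is LL(1) if for each non-terminal N with multiple productions, the predict sets of those productions are pairwise disjoint, where PREDICT(N → α) = (FIRST(α) \ {ε}) ∪ (FOLLOW(N) if α ⇒* ε).

Relevant sets:
  FIRST(L) = { ';', 'b', 'n', ε }
  FIRST(P) = { ';', 'b', 'n', ε }
  FIRST(B) = { ';', 'b', 'n' }
  FOLLOW(E) = { $, '/', ';', 'b', 'n' }
  FOLLOW(L) = { $, '/', ';', 'b', 'n' }

For E:
  PREDICT(E → L) = { $, '/', ';', 'b', 'n' }
  PREDICT(E → ε) = { $, '/', ';', 'b', 'n' }
For B:
  PREDICT(B → P ';') = { ';', 'b', 'n' }
  PREDICT(B → ';' L) = { ';' }
  PREDICT(B → b E E) = { 'b' }
  PREDICT(B → L n) = { ';', 'b', 'n' }
For L:
  PREDICT(L → ε) = { $, '/', ';', 'b', 'n' }
  PREDICT(L → B '/') = { ';', 'b', 'n' }
P has a single production, so nothing to check there.

Conflict found: Predict set conflict for E: { $, '/', ';', 'b', 'n' }
The grammar is NOT LL(1).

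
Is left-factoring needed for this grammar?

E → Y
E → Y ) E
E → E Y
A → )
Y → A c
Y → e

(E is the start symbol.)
Yes, E has productions with common prefix 'Y'

Left-factoring is needed when two productions for the same non-terminal
share a common prefix on the right-hand side.

Productions for E:
  E → Y
  E → Y ) E
  E → E Y
Productions for Y:
  Y → A c
  Y → e

Found common prefix 'Y' in productions for E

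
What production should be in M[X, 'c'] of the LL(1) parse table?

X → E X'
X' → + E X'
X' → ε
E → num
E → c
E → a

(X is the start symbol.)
X → E X'

To find M[X, 'c'], we find productions for X where 'c' is in the predict set (PREDICT(N → α) = (FIRST(α) \ {ε}) ∪ (FOLLOW(N) if α ⇒* ε)).

Relevant sets:
  FIRST(E) = { 'a', 'c', 'num' }

X → E X': PREDICT = { 'a', 'c', 'num' }
  'c' is in predict set, so this production goes in M[X, 'c']

M[X, 'c'] = X → E X'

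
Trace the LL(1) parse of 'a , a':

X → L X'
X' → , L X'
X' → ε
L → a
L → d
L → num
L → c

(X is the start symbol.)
LL(1) parsing maintains a stack (initially the start symbol over $) and the input. At each step: if the stack top is a terminal, match it against the current input token; if it is a non-terminal N, replace it with the RHS of M[N, lookahead] (the unique production whose predict set contains the lookahead).

Stack is shown with the top on the left.

Stack     Input    Action
-------------------------
X $       a , a $  output X → L X'
L X' $    a , a $  output L → a
a X' $    a , a $  match 'a'
X' $      , a $    output X' → , L X'
, L X' $  , a $    match ','
L X' $    a $      output L → a
a X' $    a $      match 'a'
X' $      $        output X' → ε
$         $        accept

The string is accepted.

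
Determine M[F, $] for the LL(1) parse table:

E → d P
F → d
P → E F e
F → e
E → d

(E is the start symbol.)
Empty (error entry)

To find M[F, $], we find productions for F where $ is in the predict set (PREDICT(N → α) = (FIRST(α) \ {ε}) ∪ (FOLLOW(N) if α ⇒* ε)).

F → d: PREDICT = { 'd' }
F → e: PREDICT = { 'e' }

M[F, $] is empty (no production applies)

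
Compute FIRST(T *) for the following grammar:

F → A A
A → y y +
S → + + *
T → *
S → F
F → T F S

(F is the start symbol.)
{ '*' }

FIRST sets of the non-terminals involved (from the grammar, by fixed-point iteration):
  FIRST(T) = { '*' }

To compute FIRST(T *), process the symbols left to right:
Symbol T is a non-terminal. Add FIRST(T) \ {ε} = { '*' }
T is not nullable (ε ∉ FIRST(T)), so stop here.
FIRST(T *) = { '*' }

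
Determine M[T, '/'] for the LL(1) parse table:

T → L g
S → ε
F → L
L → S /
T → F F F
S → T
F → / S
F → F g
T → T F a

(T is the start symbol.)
T → L g, T → F F F, T → T F a

To find M[T, '/'], we find productions for T where '/' is in the predict set (PREDICT(N → α) = (FIRST(α) \ {ε}) ∪ (FOLLOW(N) if α ⇒* ε)).

Relevant sets:
  FIRST(L) = { '/' }
  FIRST(F) = { '/' }
  FIRST(T) = { '/' }

T → L g: PREDICT = { '/' }
  '/' is in predict set, so this production goes in M[T, '/']
T → F F F: PREDICT = { '/' }
  '/' is in predict set, so this production goes in M[T, '/']
T → T F a: PREDICT = { '/' }
  '/' is in predict set, so this production goes in M[T, '/']

M[T, '/'] = T → L g, T → F F F, T → T F a  (a multiply-defined cell — the grammar is not LL(1))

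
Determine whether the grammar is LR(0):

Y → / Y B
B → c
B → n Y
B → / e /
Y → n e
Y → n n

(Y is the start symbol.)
A grammar is LR(0) if no state in the canonical LR(0) collection has:
  - both a shift item (dot before a terminal) and a complete item (shift-reduce conflict), or
  - two or more complete items (reduce-reduce conflict; the accept item [Y' → Y .] counts as a complete item here).

Augment with Y' → Y and build the canonical LR(0) collection (I0 = CLOSURE({[Y' → . Y]}), then GOTO on every symbol after a dot until no new states appear). It has 14 states:
  I0: { [Y → . / Y B], [Y → . n e], [Y → . n n], [Y' → . Y] }  — shift
  I1: { [Y → . / Y B], [Y → . n e], [Y → . n n], [Y → / . Y B] }  — shift
  I2: { [Y' → Y .] }  — accept
  I3: { [Y → n . e], [Y → n . n] }  — shift
  I4: { [Y → n e .] }  — reduce
  I5: { [Y → n n .] }  — reduce
  I6: { [B → . / e /], [B → . c], [B → . n Y], [Y → / Y . B] }  — shift
  I7: { [B → / . e /] }  — shift
  I8: { [Y → / Y B .] }  — reduce
  I9: { [B → c .] }  — reduce
  I10: { [B → n . Y], [Y → . / Y B], [Y → . n e], [Y → . n n] }  — shift
  I11: { [B → n Y .] }  — reduce
  I12: { [B → / e . /] }  — shift
  I13: { [B → / e / .] }  — reduce

Every state is either a pure shift/goto state or contains exactly one complete item and nothing to shift — no conflicts. The grammar is LR(0).

Answer: Yes, the grammar is LR(0)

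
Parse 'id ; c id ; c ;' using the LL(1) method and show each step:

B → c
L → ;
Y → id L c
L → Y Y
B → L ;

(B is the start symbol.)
Stack is shown with the top on the left.

Stack         Input              Action
---------------------------------------
B $           id ; c id ; c ; $  output B → L ;
L ; $         id ; c id ; c ; $  output L → Y Y
Y Y ; $       id ; c id ; c ; $  output Y → id L c
id L c Y ; $  id ; c id ; c ; $  match 'id'
L c Y ; $     ; c id ; c ; $     output L → ;
; c Y ; $     ; c id ; c ; $     match ';'
c Y ; $       c id ; c ; $       match 'c'
Y ; $         id ; c ; $         output Y → id L c
id L c ; $    id ; c ; $         match 'id'
L c ; $       ; c ; $            output L → ;
; c ; $       ; c ; $            match ';'
c ; $         c ; $              match 'c'
; $           ; $                match ';'
$             $                  accept

The string is accepted.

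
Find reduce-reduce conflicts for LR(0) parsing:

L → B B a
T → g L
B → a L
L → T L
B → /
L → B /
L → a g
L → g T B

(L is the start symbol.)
Yes — I11: [B → / .] vs [L → B / .]

A reduce-reduce conflict occurs when an LR(0) state has two complete items [A → α .] and [B → β .] — both call for a reduction, and with no lookahead the parser cannot choose between them.

Augment with L' → L and build the canonical LR(0) collection (I0 = CLOSURE({[L' → . L]}), then GOTO on every symbol after a dot until no new states appear). It has 17 states:
  I0: { [B → . /], [B → . a L], [L → . B /], [L → . B B a], [L → . T L], [L → . a g], [L → . g T B], [L' → . L], [T → . g L] }  — shift
  I1: { [B → / .] }  — reduce
  I2: { [B → . /], [B → . a L], [L → B . /], [L → B . B a] }  — shift
  I3: { [L' → L .] }  — accept
  I4: { [B → . /], [B → . a L], [L → . B /], [L → . B B a], [L → . T L], [L → . a g], [L → . g T B], [L → T . L], [T → . g L] }  — shift
  I5: { [B → . /], [B → . a L], [B → a . L], [L → . B /], [L → . B B a], [L → . T L], [L → . a g], [L → . g T B], [L → a . g], [T → . g L] }  — shift
  I6: { [B → . /], [B → . a L], [L → . B /], [L → . B B a], [L → . T L], [L → . a g], [L → . g T B], [L → g . T B], [T → . g L], [T → g . L] }  — shift
  I7: { [T → g L .] }  — reduce
  I8: { [B → . /], [B → . a L], [L → . B /], [L → . B B a], [L → . T L], [L → . a g], [L → . g T B], [L → T . L], [L → g T . B], [T → . g L] }  — shift
  I9: { [B → . /], [B → . a L], [L → B . /], [L → B . B a], [L → g T B .] }  — shift, reduce
  I10: { [L → T L .] }  — reduce
  I11: { [B → / .], [L → B / .] }  — 2 reduces
  I12: { [L → B B . a] }  — shift
  I13: { [B → . /], [B → . a L], [B → a . L], [L → . B /], [L → . B B a], [L → . T L], [L → . a g], [L → . g T B], [T → . g L] }  — shift
  I14: { [B → a L .] }  — reduce
  I15: { [L → B B a .] }  — reduce
  I16: { [B → . /], [B → . a L], [L → . B /], [L → . B B a], [L → . T L], [L → . a g], [L → . g T B], [L → a g .], [L → g . T B], [T → . g L], [T → g . L] }  — shift, reduce

I11 contains complete items [B → / .], [L → B / .] — reduce-reduce conflict.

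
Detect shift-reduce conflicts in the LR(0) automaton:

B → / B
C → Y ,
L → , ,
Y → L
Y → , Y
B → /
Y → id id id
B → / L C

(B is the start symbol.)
A shift-reduce conflict occurs when an LR(0) state has both:
  - a complete (reduce) item [A → α .] (dot at the end), and
  - a shift item [B → β . c γ] (dot before a terminal).

Augment with B' → B and build the canonical LR(0) collection (I0 = CLOSURE({[B' → . B]}), then GOTO on every symbol after a dot until no new states appear). It has 17 states:
  I0: { [B → . / B], [B → . / L C], [B → . /], [B' → . B] }  — shift
  I1: { [B → . / B], [B → . / L C], [B → . /], [B → / . B], [B → / . L C], [B → / .], [L → . , ,] }  — shift, reduce
  I2: { [B' → B .] }  — accept
  I3: { [L → , . ,] }  — shift
  I4: { [B → / B .] }  — reduce
  I5: { [B → / L . C], [C → . Y ,], [L → . , ,], [Y → . , Y], [Y → . L], [Y → . id id id] }  — shift
  I6: { [L → , . ,], [L → . , ,], [Y → , . Y], [Y → . , Y], [Y → . L], [Y → . id id id] }  — shift
  I7: { [B → / L C .] }  — reduce
  I8: { [Y → L .] }  — reduce
  I9: { [C → Y . ,] }  — shift
  I10: { [Y → id . id id] }  — shift
  I11: { [Y → id id . id] }  — shift
  I12: { [Y → id id id .] }  — reduce
  I13: { [C → Y , .] }  — reduce
  I14: { [L → , , .], [L → , . ,], [L → . , ,], [Y → , . Y], [Y → . , Y], [Y → . L], [Y → . id id id] }  — shift, reduce
  I15: { [Y → , Y .] }  — reduce
  I16: { [L → , , .] }  — reduce

I1 contains reduce item [B → / .] and shift items [B → . /], [B → . / B], [B → . / L C], [L → . , ,] — shift-reduce conflict.
I14 contains reduce item [L → , , .] and shift items [L → . , ,], [L → , . ,], [Y → . , Y], [Y → . id id id] — shift-reduce conflict.

Answer: Yes — I1: [B → / .] vs [B → . /]; I14: [L → , , .] vs [L → . , ,]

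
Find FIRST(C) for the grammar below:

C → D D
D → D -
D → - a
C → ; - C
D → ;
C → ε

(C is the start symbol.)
{ '-', ';', ε }

FIRST sets of the other non-terminals involved (by the same procedure, iterated to a fixed point):
  FIRST(D) = { '-', ';' }

From C → D D:
  - D is a non-terminal: add FIRST(D) \ {ε} = { '-', ';' }
    D is not nullable, so stop
From C → ; - C:
  - ';' is a terminal: add ';' and stop
From C → ε:
  - ε-production, so ε ∈ FIRST(C)

Collecting: FIRST(C) = { '-', ';', ε }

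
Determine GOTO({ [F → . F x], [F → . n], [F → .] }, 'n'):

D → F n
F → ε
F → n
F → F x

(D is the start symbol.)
GOTO(I, 'n') = CLOSURE({ [A → αX.β] : [A → α.Xβ] ∈ I, X = 'n' })

Items with dot before 'n', with the dot advanced:
  [F → . n] → [F → n .]
Closure adds nothing (no advanced item has the dot before a non-terminal).

GOTO = { [F → n .] }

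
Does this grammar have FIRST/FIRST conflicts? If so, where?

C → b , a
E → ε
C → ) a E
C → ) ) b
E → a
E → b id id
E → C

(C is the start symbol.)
Yes. C → ')' a E / C → ')' ')' b on { ')' }; E → b id id / E → C on { 'b' }

A FIRST/FIRST conflict occurs when two productions N → α and N → β for the same non-terminal have FIRST(α) ∩ FIRST(β) ≠ ∅ (with ε ∈ FIRST of a nullable right-hand side, so two nullable alternatives also conflict).

FIRST sets of the non-terminals at (or reachable through a nullable prefix from) the front of some alternative:
  FIRST(C) = { ')', 'b' }

Productions for C:
  C → b , a: FIRST = { 'b' }
  C → ) a E: FIRST = { ')' }
  C → ) ) b: FIRST = { ')' }
Productions for E:
  E → ε: FIRST = { ε }
  E → a: FIRST = { 'a' }
  E → b id id: FIRST = { 'b' }
  E → C: FIRST = { ')', 'b' }

Conflict for C: C → ) a E and C → ) ) b
  Overlap: { ')' }
Conflict for E: E → b id id and E → C
  Overlap: { 'b' }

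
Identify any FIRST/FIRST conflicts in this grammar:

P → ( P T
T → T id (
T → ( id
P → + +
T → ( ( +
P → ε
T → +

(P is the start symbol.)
FIRST sets of the non-terminals at (or reachable through a nullable prefix from) the front of some alternative:
  FIRST(T) = { '(', '+' }

Productions for P:
  P → ( P T: FIRST = { '(' }
  P → + +: FIRST = { '+' }
  P → ε: FIRST = { ε }
Productions for T:
  T → T id (: FIRST = { '(', '+' }
  T → ( id: FIRST = { '(' }
  T → ( ( +: FIRST = { '(' }
  T → +: FIRST = { '+' }

Conflict for T: T → T id ( and T → ( id
  Overlap: { '(' }
Conflict for T: T → T id ( and T → ( ( +
  Overlap: { '(' }
Conflict for T: T → T id ( and T → +
  Overlap: { '+' }
Conflict for T: T → ( id and T → ( ( +
  Overlap: { '(' }

Answer: Yes. T → T id '(' / T → '(' id on { '(' }; T → T id '(' / T → '(' '(' '+' on { '(' }; T → T id '(' / T → '+' on { '+' }; T → '(' id / T → '(' '(' '+' on { '(' }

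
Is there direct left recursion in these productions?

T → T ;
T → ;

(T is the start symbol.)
Direct left recursion occurs when N → N α for some non-terminal N (the right-hand side begins with the left-hand side itself).

T → T ;: LEFT RECURSIVE (starts with T)
T → ;: starts with ';'

The grammar has direct left recursion on: T.

Answer: Yes, T is left-recursive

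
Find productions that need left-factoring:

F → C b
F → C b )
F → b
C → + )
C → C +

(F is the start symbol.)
Left-factoring is needed when two productions for the same non-terminal
share a common prefix on the right-hand side.

Productions for F:
  F → C b
  F → C b )
  F → b
Productions for C:
  C → + )
  C → C +

Found common prefix 'C b' in productions for F

Answer: Yes, F has productions with common prefix 'C b'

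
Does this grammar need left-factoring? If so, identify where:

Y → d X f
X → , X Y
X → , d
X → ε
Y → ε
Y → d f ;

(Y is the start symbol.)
Left-factoring is needed when two productions for the same non-terminal
share a common prefix on the right-hand side.

Productions for Y:
  Y → d X f
  Y → ε
  Y → d f ;
Productions for X:
  X → , X Y
  X → , d
  X → ε

Found common prefix 'd' in productions for Y
Found common prefix ',' in productions for X

Answer: Yes, Y has productions with common prefix 'd'; X has productions with common prefix ','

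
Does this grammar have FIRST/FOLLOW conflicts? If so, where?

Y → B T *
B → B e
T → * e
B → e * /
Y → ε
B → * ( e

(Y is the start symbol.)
Nullable non-terminals: Y.
FIRST sets used below: FIRST(B) = { '*', 'e' }

Y: nullable alternative(s) Y → ε; FOLLOW(Y) = { $ }
  Y → B T *: FIRST \ {ε} = { '*', 'e' } — disjoint from FOLLOW(Y)
  Y → ε: FIRST \ {ε} = { } — this is the only nullable alternative, skip

B, T have no nullable alternative, so no FIRST/FOLLOW check is needed there.

No FIRST/FOLLOW conflicts found.

Answer: No FIRST/FOLLOW conflicts.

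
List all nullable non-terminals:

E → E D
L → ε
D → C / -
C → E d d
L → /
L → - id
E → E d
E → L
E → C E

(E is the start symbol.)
A non-terminal is nullable if it can derive ε (the empty string): either it has an ε-production, or it has a production whose right-hand side consists entirely of nullable non-terminals.

ε-productions: L → ε
So L is immediately nullable.
E → L: every symbol on the right is nullable, so E is nullable too.
No further non-terminal can be added: every production for the remaining non-terminals contains a terminal or a non-nullable non-terminal.
Nullable = { 'E', 'L' }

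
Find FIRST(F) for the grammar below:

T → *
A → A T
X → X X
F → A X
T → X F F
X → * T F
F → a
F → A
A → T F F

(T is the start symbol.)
To compute FIRST(F), examine every production with F on the left-hand side, reading each right-hand side left to right until a non-nullable symbol is reached.

FIRST sets of the other non-terminals involved (by the same procedure, iterated to a fixed point):
  FIRST(A) = { '*' }

From F → A X:
  - A is a non-terminal: add FIRST(A) \ {ε} = { '*' }
    A is not nullable, so stop
From F → a:
  - a is a terminal: add 'a' and stop
From F → A:
  - A is a non-terminal: add FIRST(A) \ {ε} = { '*' }
    A is not nullable, so stop

Collecting: FIRST(F) = { '*', 'a' }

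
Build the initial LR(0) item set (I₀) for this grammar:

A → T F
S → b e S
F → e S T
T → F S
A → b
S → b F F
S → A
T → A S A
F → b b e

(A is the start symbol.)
First, augment the grammar with A' → A
I₀ = CLOSURE({ [A' → . A] }):
  [A' → . A] has the dot before A: add [A → . T F], [A → . b]
  [A → . T F] has the dot before T: add [T → . F S], [T → . A S A]
  [T → . F S] has the dot before F: add [F → . e S T], [F → . b b e]
No further items can be added.

I₀ = { [A → . T F], [A → . b], [A' → . A], [F → . b b e], [F → . e S T], [T → . A S A], [T → . F S] }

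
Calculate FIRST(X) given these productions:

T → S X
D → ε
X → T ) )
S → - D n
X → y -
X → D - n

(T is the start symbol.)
{ '-', 'y' }

To compute FIRST(X), examine every production with X on the left-hand side, reading each right-hand side left to right until a non-nullable symbol is reached.

FIRST sets of the other non-terminals involved (by the same procedure, iterated to a fixed point):
  FIRST(T) = { '-' }
  FIRST(D) = { ε }

From X → T ) ):
  - T is a non-terminal: add FIRST(T) \ {ε} = { '-' }
    T is not nullable, so stop
From X → y -:
  - y is a terminal: add 'y' and stop
From X → D - n:
  - D is a non-terminal: add FIRST(D) \ {ε} = { }
    D is nullable, so continue to the next symbol
  - '-' is a terminal: add '-' and stop

Collecting: FIRST(X) = { '-', 'y' }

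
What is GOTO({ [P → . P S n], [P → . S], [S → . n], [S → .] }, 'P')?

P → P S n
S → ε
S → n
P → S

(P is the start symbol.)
GOTO(I, 'P') = CLOSURE({ [A → αX.β] : [A → α.Xβ] ∈ I, X = 'P' })

Items with dot before 'P', with the dot advanced:
  [P → . P S n] → [P → P . S n]
Closure of the advanced items:
  [P → P . S n] has the dot before S: add [S → .], [S → . n]

GOTO = { [P → P . S n], [S → . n], [S → .] }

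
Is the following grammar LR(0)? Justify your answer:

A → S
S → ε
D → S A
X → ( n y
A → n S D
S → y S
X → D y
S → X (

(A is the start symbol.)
A grammar is LR(0) if no state in the canonical LR(0) collection has:
  - both a shift item (dot before a terminal) and a complete item (shift-reduce conflict), or
  - two or more complete items (reduce-reduce conflict; the accept item [A' → A .] counts as a complete item here).

Augment with A' → A and build the canonical LR(0) collection (I0 = CLOSURE({[A' → . A]}), then GOTO on every symbol after a dot until no new states appear). It has 16 states:
  I0: { [A → . S], [A → . n S D], [A' → . A], [D → . S A], [S → . X (], [S → . y S], [S → .], [X → . ( n y], [X → . D y] }  — shift, reduce
  I1: { [X → ( . n y] }  — shift
  I2: { [A' → A .] }  — accept
  I3: { [X → D . y] }  — shift
  I4: { [A → . S], [A → . n S D], [A → S .], [D → . S A], [D → S . A], [S → . X (], [S → . y S], [S → .], [X → . ( n y], [X → . D y] }  — shift, 2 reduces
  I5: { [S → X . (] }  — shift
  I6: { [A → n . S D], [D → . S A], [S → . X (], [S → . y S], [S → .], [X → . ( n y], [X → . D y] }  — shift, reduce
  I7: { [D → . S A], [S → . X (], [S → . y S], [S → .], [S → y . S], [X → . ( n y], [X → . D y] }  — shift, reduce
  I8: { [A → . S], [A → . n S D], [D → . S A], [D → S . A], [S → . X (], [S → . y S], [S → .], [S → y S .], [X → . ( n y], [X → . D y] }  — shift, 2 reduces
  I9: { [D → S A .] }  — reduce
  I10: { [A → . S], [A → . n S D], [A → n S . D], [D → . S A], [D → S . A], [S → . X (], [S → . y S], [S → .], [X → . ( n y], [X → . D y] }  — shift, reduce
  I11: { [A → n S D .], [X → D . y] }  — shift, reduce
  I12: { [X → D y .] }  — reduce
  I13: { [S → X ( .] }  — reduce
  I14: { [X → ( n . y] }  — shift
  I15: { [X → ( n y .] }  — reduce

Conflict in state I0:
  Shift-reduce conflict between [S → .] and [A → . n S D]
So the grammar is NOT LR(0).

Answer: No. Shift-reduce conflict between [S → .] and [A → . n S D]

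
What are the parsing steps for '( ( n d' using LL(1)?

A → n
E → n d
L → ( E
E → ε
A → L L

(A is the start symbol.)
LL(1) parsing maintains a stack (initially the start symbol over $) and the input. At each step: if the stack top is a terminal, match it against the current input token; if it is a non-terminal N, replace it with the RHS of M[N, lookahead] (the unique production whose predict set contains the lookahead).

Stack is shown with the top on the left.

Stack    Input      Action
--------------------------
A $      ( ( n d $  output A → L L
L L $    ( ( n d $  output L → ( E
( E L $  ( ( n d $  match '('
E L $    ( n d $    output E → ε
L $      ( n d $    output L → ( E
( E $    ( n d $    match '('
E $      n d $      output E → n d
n d $    n d $      match 'n'
d $      d $        match 'd'
$        $          accept

The string is accepted.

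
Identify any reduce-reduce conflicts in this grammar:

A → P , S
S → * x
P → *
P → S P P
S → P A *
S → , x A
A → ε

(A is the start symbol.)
Yes — I8: [A → .] vs [P → S P P .]

Augment with A' → A and build the canonical LR(0) collection (I0 = CLOSURE({[A' → . A]}), then GOTO on every symbol after a dot until no new states appear). It has 16 states:
  I0: { [A → . P , S], [A → .], [A' → . A], [P → . *], [P → . S P P], [S → . * x], [S → . , x A], [S → . P A *] }  — shift, reduce
  I1: { [P → * .], [S → * . x] }  — shift, reduce
  I2: { [S → , . x A] }  — shift
  I3: { [A' → A .] }  — accept
  I4: { [A → . P , S], [A → .], [A → P . , S], [P → . *], [P → . S P P], [S → . * x], [S → . , x A], [S → . P A *], [S → P . A *] }  — shift, reduce
  I5: { [P → . *], [P → . S P P], [P → S . P P], [S → . * x], [S → . , x A], [S → . P A *] }  — shift
  I6: { [A → . P , S], [A → .], [P → . *], [P → . S P P], [P → S P . P], [S → . * x], [S → . , x A], [S → . P A *], [S → P . A *] }  — shift, reduce
  I7: { [S → P A . *] }  — shift
  I8: { [A → . P , S], [A → .], [A → P . , S], [P → . *], [P → . S P P], [P → S P P .], [S → . * x], [S → . , x A], [S → . P A *], [S → P . A *] }  — shift, 2 reduces
  I9: { [A → P , . S], [P → . *], [P → . S P P], [S → , . x A], [S → . * x], [S → . , x A], [S → . P A *] }  — shift
  I10: { [A → . P , S], [A → .], [P → . *], [P → . S P P], [S → . * x], [S → . , x A], [S → . P A *], [S → P . A *] }  — shift, reduce
  I11: { [A → P , S .], [P → . *], [P → . S P P], [P → S . P P], [S → . * x], [S → . , x A], [S → . P A *] }  — shift, reduce
  I12: { [A → . P , S], [A → .], [P → . *], [P → . S P P], [S → , x . A], [S → . * x], [S → . , x A], [S → . P A *] }  — shift, reduce
  I13: { [S → , x A .] }  — reduce
  I14: { [S → P A * .] }  — reduce
  I15: { [S → * x .] }  — reduce

I8 contains complete items [A → .], [P → S P P .] — reduce-reduce conflict.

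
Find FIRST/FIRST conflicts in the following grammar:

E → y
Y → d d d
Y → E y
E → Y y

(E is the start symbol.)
A FIRST/FIRST conflict occurs when two productions N → α and N → β for the same non-terminal have FIRST(α) ∩ FIRST(β) ≠ ∅ (with ε ∈ FIRST of a nullable right-hand side, so two nullable alternatives also conflict).

FIRST sets of the non-terminals at (or reachable through a nullable prefix from) the front of some alternative:
  FIRST(Y) = { 'd', 'y' }
  FIRST(E) = { 'd', 'y' }

Productions for E:
  E → y: FIRST = { 'y' }
  E → Y y: FIRST = { 'd', 'y' }
Productions for Y:
  Y → d d d: FIRST = { 'd' }
  Y → E y: FIRST = { 'd', 'y' }

Conflict for E: E → y and E → Y y
  Overlap: { 'y' }
Conflict for Y: Y → d d d and Y → E y
  Overlap: { 'd' }

Answer: Yes. E → y / E → Y y on { 'y' }; Y → d d d / Y → E y on { 'd' }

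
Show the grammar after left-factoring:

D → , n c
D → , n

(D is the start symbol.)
D → , n D'
D' → c
D' → ε

Left-factoring transforms A → αβ₁ | αβ₂ into A → αA' and A' → β₁ | β₂
(α is the longest common prefix among the alternatives). Repeat until
no nonterminal has two alternatives with a common prefix.

Round 1: D has alternatives sharing prefix ', n'. Introduce D': D → , n D'
  Add: D' → c
  Add: D' → ε

No remaining common prefixes — done.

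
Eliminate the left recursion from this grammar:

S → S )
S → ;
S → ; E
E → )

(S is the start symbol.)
S → ; S'
S → ; E S'
S' → ) S'
S' → ε
E → )

S is directly left-recursive. The standard transformation for
  A → A α₁ | ... | A α_m | β₁ | ... | β_n
is
  A  → β₁ A' | ... | β_n A'
  A' → α₁ A' | ... | α_m A' | ε

S → ; becomes S → ; S'
S → ; E becomes S → ; E S'
S → S ) becomes S' → ) S'
Add S' → ε

Productions for other non-terminals are unchanged:
  E → )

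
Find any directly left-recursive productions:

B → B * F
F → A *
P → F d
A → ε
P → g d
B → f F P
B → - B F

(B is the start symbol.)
Yes, B is left-recursive

Direct left recursion occurs when N → N α for some non-terminal N (the right-hand side begins with the left-hand side itself).

B → B * F: LEFT RECURSIVE (starts with B)
F → A *: starts with A
P → F d: starts with F
A → ε: starts with ε
P → g d: starts with g
B → f F P: starts with f
B → - B F: starts with '-'

The grammar has direct left recursion on: B.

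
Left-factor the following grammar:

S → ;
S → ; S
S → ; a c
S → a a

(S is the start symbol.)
S → ; S'
S' → ε
S' → S
S' → a c
S → a a

Left-factoring transforms A → αβ₁ | αβ₂ into A → αA' and A' → β₁ | β₂
(α is the longest common prefix among the alternatives). Repeat until
no nonterminal has two alternatives with a common prefix.

Round 1: S has alternatives sharing prefix ';'. Introduce S': S → ; S'
  Add: S' → ε
  Add: S' → S
  Add: S' → a c

No remaining common prefixes — done.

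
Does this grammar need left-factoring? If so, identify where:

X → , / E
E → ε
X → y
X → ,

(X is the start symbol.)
Left-factoring is needed when two productions for the same non-terminal
share a common prefix on the right-hand side.

Productions for X:
  X → , / E
  X → y
  X → ,

Found common prefix ',' in productions for X

Answer: Yes, X has productions with common prefix ','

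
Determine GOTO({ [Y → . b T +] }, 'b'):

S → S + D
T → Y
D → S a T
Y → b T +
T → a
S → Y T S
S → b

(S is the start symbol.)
GOTO(I, 'b') = CLOSURE({ [A → αX.β] : [A → α.Xβ] ∈ I, X = 'b' })

Items with dot before 'b', with the dot advanced:
  [Y → . b T +] → [Y → b . T +]
Closure of the advanced items:
  [Y → b . T +] has the dot before T: add [T → . Y], [T → . a]
  [T → . Y] has the dot before Y: add [Y → . b T +]

GOTO = { [T → . Y], [T → . a], [Y → . b T +], [Y → b . T +] }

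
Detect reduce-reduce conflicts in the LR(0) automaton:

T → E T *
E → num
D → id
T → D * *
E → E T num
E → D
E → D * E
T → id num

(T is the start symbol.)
No reduce-reduce conflicts

Augment with T' → T and build the canonical LR(0) collection (I0 = CLOSURE({[T' → . T]}), then GOTO on every symbol after a dot until no new states appear). It has 17 states:
  I0: { [D → . id], [E → . D * E], [E → . D], [E → . E T num], [E → . num], [T → . D * *], [T → . E T *], [T → . id num], [T' → . T] }  — shift
  I1: { [E → D . * E], [E → D .], [T → D . * *] }  — shift, reduce
  I2: { [D → . id], [E → . D * E], [E → . D], [E → . E T num], [E → . num], [E → E . T num], [T → . D * *], [T → . E T *], [T → . id num], [T → E . T *] }  — shift
  I3: { [T' → T .] }  — accept
  I4: { [D → id .], [T → id . num] }  — shift, reduce
  I5: { [E → num .] }  — reduce
  I6: { [T → id num .] }  — reduce
  I7: { [E → E T . num], [T → E T . *] }  — shift
  I8: { [T → E T * .] }  — reduce
  I9: { [E → E T num .] }  — reduce
  I10: { [D → . id], [E → . D * E], [E → . D], [E → . E T num], [E → . num], [E → D * . E], [T → D * . *] }  — shift
  I11: { [T → D * * .] }  — reduce
  I12: { [E → D . * E], [E → D .] }  — shift, reduce
  I13: { [D → . id], [E → . D * E], [E → . D], [E → . E T num], [E → . num], [E → D * E .], [E → E . T num], [T → . D * *], [T → . E T *], [T → . id num] }  — shift, reduce
  I14: { [D → id .] }  — reduce
  I15: { [E → E T . num] }  — shift
  I16: { [D → . id], [E → . D * E], [E → . D], [E → . E T num], [E → . num], [E → D * . E] }  — shift

No state contains more than one complete item.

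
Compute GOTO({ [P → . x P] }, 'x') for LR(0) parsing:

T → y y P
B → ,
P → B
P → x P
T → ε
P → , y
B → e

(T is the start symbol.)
GOTO(I, 'x') = CLOSURE({ [A → αX.β] : [A → α.Xβ] ∈ I, X = 'x' })

Items with dot before 'x', with the dot advanced:
  [P → . x P] → [P → x . P]
Closure of the advanced items:
  [P → x . P] has the dot before P: add [P → . B], [P → . x P], [P → . , y]
  [P → . B] has the dot before B: add [B → . ,], [B → . e]

GOTO = { [B → . ,], [B → . e], [P → . , y], [P → . B], [P → . x P], [P → x . P] }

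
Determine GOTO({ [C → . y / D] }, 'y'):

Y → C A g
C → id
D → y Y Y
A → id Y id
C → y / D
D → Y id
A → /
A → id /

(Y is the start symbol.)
GOTO(I, 'y') = CLOSURE({ [A → αX.β] : [A → α.Xβ] ∈ I, X = 'y' })

Items with dot before 'y', with the dot advanced:
  [C → . y / D] → [C → y . / D]
Closure adds nothing (no advanced item has the dot before a non-terminal).

GOTO = { [C → y . / D] }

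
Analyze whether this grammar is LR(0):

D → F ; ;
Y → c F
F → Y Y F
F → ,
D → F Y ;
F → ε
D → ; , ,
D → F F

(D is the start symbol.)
No. Shift-reduce conflict between [F → .] and [D → . ; , ,]

Augment with D' → D and build the canonical LR(0) collection (I0 = CLOSURE({[D' → . D]}), then GOTO on every symbol after a dot until no new states appear). It has 17 states:
  I0: { [D → . ; , ,], [D → . F ; ;], [D → . F F], [D → . F Y ;], [D' → . D], [F → . ,], [F → . Y Y F], [F → .], [Y → . c F] }  — shift, reduce
  I1: { [F → , .] }  — reduce
  I2: { [D → ; . , ,] }  — shift
  I3: { [D' → D .] }  — accept
  I4: { [D → F . ; ;], [D → F . F], [D → F . Y ;], [F → . ,], [F → . Y Y F], [F → .], [Y → . c F] }  — shift, reduce
  I5: { [F → Y . Y F], [Y → . c F] }  — shift
  I6: { [F → . ,], [F → . Y Y F], [F → .], [Y → . c F], [Y → c . F] }  — shift, reduce
  I7: { [Y → c F .] }  — reduce
  I8: { [F → . ,], [F → . Y Y F], [F → .], [F → Y Y . F], [Y → . c F] }  — shift, reduce
  I9: { [F → Y Y F .] }  — reduce
  I10: { [D → F ; . ;] }  — shift
  I11: { [D → F F .] }  — reduce
  I12: { [D → F Y . ;], [F → Y . Y F], [Y → . c F] }  — shift
  I13: { [D → F Y ; .] }  — reduce
  I14: { [D → F ; ; .] }  — reduce
  I15: { [D → ; , . ,] }  — shift
  I16: { [D → ; , , .] }  — reduce

Conflict in state I0:
  Shift-reduce conflict between [F → .] and [D → . ; , ,]
So the grammar is NOT LR(0).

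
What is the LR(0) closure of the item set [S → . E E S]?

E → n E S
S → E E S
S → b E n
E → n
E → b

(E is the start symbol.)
{ [E → . b], [E → . n E S], [E → . n], [S → . E E S] }

Start with: [S → . E E S]
  [S → . E E S] has the dot before E: add [E → . n E S], [E → . n], [E → . b]
No further items can be added.

CLOSURE = { [E → . b], [E → . n E S], [E → . n], [S → . E E S] }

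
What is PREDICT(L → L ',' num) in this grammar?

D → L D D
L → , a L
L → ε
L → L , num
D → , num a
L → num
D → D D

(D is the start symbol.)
PREDICT(L → L ',' num) = (FIRST(RHS) \ {ε}) ∪ (FOLLOW(L) if ε ∈ FIRST(RHS), i.e. RHS ⇒* ε)
FIRST(L) = { ',', 'num', ε }
FIRST(L ',' num) = { ',', 'num' }
ε ∉ FIRST(L ',' num), so FOLLOW(L) is not added.
PREDICT(L → L ',' num) = { ',', 'num' }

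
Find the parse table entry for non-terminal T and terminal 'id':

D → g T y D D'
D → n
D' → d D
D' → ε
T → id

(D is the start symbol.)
To find M[T, 'id'], we find productions for T where 'id' is in the predict set (PREDICT(N → α) = (FIRST(α) \ {ε}) ∪ (FOLLOW(N) if α ⇒* ε)).

T → id: PREDICT = { 'id' }
  'id' is in predict set, so this production goes in M[T, 'id']

M[T, 'id'] = T → id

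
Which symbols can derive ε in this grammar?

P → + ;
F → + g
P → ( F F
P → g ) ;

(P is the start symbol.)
None

A non-terminal is nullable if it can derive ε (the empty string): either it has an ε-production, or it has a production whose right-hand side consists entirely of nullable non-terminals.

There are no ε-productions, so no non-terminal can derive ε.
No non-terminals are nullable.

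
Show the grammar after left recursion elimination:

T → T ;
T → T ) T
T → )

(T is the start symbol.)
T → ) T'
T' → ; T'
T' → ) T T'
T' → ε

T is directly left-recursive. The standard transformation for
  A → A α₁ | ... | A α_m | β₁ | ... | β_n
is
  A  → β₁ A' | ... | β_n A'
  A' → α₁ A' | ... | α_m A' | ε

T → ) becomes T → ) T'
T → T ; becomes T' → ; T'
T → T ) T becomes T' → ) T T'
Add T' → ε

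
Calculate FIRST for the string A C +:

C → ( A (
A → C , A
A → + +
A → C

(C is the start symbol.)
{ '(', '+' }

FIRST sets of the non-terminals involved (from the grammar, by fixed-point iteration):
  FIRST(A) = { '(', '+' }

To compute FIRST(A C +), process the symbols left to right:
Symbol A is a non-terminal. Add FIRST(A) \ {ε} = { '(', '+' }
A is not nullable (ε ∉ FIRST(A)), so stop here.
FIRST(A C +) = { '(', '+' }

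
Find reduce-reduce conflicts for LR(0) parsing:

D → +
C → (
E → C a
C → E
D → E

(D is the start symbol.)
Yes — I5: [C → E .] vs [D → E .]

A reduce-reduce conflict occurs when an LR(0) state has two complete items [A → α .] and [B → β .] — both call for a reduction, and with no lookahead the parser cannot choose between them.

Augment with D' → D and build the canonical LR(0) collection (I0 = CLOSURE({[D' → . D]}), then GOTO on every symbol after a dot until no new states appear). It has 7 states:
  I0: { [C → . (], [C → . E], [D → . +], [D → . E], [D' → . D], [E → . C a] }  — shift
  I1: { [C → ( .] }  — reduce
  I2: { [D → + .] }  — reduce
  I3: { [E → C . a] }  — shift
  I4: { [D' → D .] }  — accept
  I5: { [C → E .], [D → E .] }  — 2 reduces
  I6: { [E → C a .] }  — reduce

I5 contains complete items [C → E .], [D → E .] — reduce-reduce conflict.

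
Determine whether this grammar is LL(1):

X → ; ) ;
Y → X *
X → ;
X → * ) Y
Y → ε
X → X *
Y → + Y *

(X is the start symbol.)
No. Predict set conflict for X: { ';' }

A grammar is LL(1) if for each non-terminal N with multiple productions, the predict sets of those productions are pairwise disjoint, where PREDICT(N → α) = (FIRST(α) \ {ε}) ∪ (FOLLOW(N) if α ⇒* ε).

Relevant sets:
  FIRST(X) = { '*', ';' }
  FOLLOW(Y) = { $, '*' }

For X:
  PREDICT(X → ';' ')' ';') = { ';' }
  PREDICT(X → ';') = { ';' }
  PREDICT(X → '*' ')' Y) = { '*' }
  PREDICT(X → X '*') = { '*', ';' }
For Y:
  PREDICT(Y → X '*') = { '*', ';' }
  PREDICT(Y → ε) = { $, '*' }
  PREDICT(Y → '+' Y '*') = { '+' }

Conflict found: Predict set conflict for X: { ';' }
The grammar is NOT LL(1).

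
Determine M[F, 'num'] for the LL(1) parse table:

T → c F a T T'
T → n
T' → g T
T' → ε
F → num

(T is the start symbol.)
To find M[F, 'num'], we find productions for F where 'num' is in the predict set (PREDICT(N → α) = (FIRST(α) \ {ε}) ∪ (FOLLOW(N) if α ⇒* ε)).

F → num: PREDICT = { 'num' }
  'num' is in predict set, so this production goes in M[F, 'num']

M[F, 'num'] = F → num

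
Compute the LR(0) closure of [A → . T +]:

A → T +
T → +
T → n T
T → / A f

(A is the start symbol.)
To compute CLOSURE, for each item [A → α.Bβ] where B is a non-terminal, add [B → .γ] for all productions B → γ; repeat for the newly added items until nothing changes.

Start with: [A → . T +]
  [A → . T +] has the dot before T: add [T → . +], [T → . n T], [T → . / A f]
No further items can be added.

CLOSURE = { [A → . T +], [T → . +], [T → . / A f], [T → . n T] }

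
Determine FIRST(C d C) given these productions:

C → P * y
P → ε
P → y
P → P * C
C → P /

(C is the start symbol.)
FIRST sets of the non-terminals involved (from the grammar, by fixed-point iteration):
  FIRST(C) = { '*', '/', 'y' }

To compute FIRST(C d C), process the symbols left to right:
Symbol C is a non-terminal. Add FIRST(C) \ {ε} = { '*', '/', 'y' }
C is not nullable (ε ∉ FIRST(C)), so stop here.
FIRST(C d C) = { '*', '/', 'y' }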